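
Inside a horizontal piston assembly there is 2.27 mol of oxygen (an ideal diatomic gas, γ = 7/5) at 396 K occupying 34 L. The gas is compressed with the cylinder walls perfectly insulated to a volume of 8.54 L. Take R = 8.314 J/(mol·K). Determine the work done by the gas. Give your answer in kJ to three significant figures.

Adiabatic: TV^(γ−1) = const with γ = 7/5.
T₂ = T₁ (V₁/V₂)^(γ−1) = 396 × (34/8.54)^0.4 = 396 × 1.738 = 688.2 K.
W_by = nCᵥ(T₁ − T₂) = (2.27)(20.79)(396 − 688.2) = -13786 J.

W ≈ -13.8 kJ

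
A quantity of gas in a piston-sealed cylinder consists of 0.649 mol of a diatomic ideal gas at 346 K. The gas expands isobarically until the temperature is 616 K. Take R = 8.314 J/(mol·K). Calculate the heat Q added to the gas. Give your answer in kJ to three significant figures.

Isobaric: W = nRΔT = (0.649)(8.314)(270) = 1457 J.
ΔU = nCᵥΔT with Cᵥ = 5R/2: ΔU = (0.649)(20.79)(270) = 3642 J.
Q = ΔU + W = 3642 + 1457 = 5099 J.

Q ≈ 5.10 kJ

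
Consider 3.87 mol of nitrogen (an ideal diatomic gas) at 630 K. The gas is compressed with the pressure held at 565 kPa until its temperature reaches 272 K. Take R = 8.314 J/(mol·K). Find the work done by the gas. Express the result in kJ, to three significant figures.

W ≈ -11.5 kJ

Isobaric: W = P ΔV = nR ΔT.
W = (3.87)(8.314)(272 − 630) = -11519 J.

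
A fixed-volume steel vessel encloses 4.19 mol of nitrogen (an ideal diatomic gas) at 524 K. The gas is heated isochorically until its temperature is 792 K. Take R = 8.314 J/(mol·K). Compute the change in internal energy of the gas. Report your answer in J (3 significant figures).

ΔU ≈ 23300 J

Constant volume ⇒ W = 0, so Q = ΔU = nCᵥΔT with Cᵥ = 5R/2 = 20.79 J/(mol·K).
ΔU = (4.19)(20.79)(792 − 524) = 23340 J.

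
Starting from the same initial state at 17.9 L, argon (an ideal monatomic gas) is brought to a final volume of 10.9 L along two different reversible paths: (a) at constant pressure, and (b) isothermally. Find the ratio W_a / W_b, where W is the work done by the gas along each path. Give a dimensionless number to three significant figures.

Path (a) isobaric: W = P₁(V₂ − V₁) → W_a/(P₁V₁) = -0.3911.
Path (b) isothermal: W = P₁V₁ ln(V₂/V₁) → W_b/(P₁V₁) = -0.496.
W_a / W_b = -0.3911 / -0.496 = 0.7884.

W_a / W_b ≈ 0.788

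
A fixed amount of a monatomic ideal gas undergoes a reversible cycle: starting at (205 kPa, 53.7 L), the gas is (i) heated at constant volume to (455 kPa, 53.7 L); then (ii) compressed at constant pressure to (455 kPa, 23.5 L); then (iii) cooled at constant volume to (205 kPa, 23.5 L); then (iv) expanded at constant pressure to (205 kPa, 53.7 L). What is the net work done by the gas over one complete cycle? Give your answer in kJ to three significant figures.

W_net ≈ -7.55 kJ

Constant-volume legs do no work.
W(ii) = (455)(23.5 − 53.7) = -13741 J; W(iv) = (205)(53.7 − 23.5) = 6191 J.
W_net = -13741 + 6191 = -7550 J (the counter-clockwise enclosed area).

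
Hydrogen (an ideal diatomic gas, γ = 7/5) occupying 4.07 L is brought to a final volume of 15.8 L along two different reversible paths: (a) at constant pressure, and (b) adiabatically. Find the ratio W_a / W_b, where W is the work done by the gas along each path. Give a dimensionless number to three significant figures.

W_a / W_b ≈ 2.75

Path (a) isobaric: W = P₁(V₂ − V₁) → W_a/(P₁V₁) = 2.882.
Path (b) adiabatic: W = P₁V₁(1 − (V₁/V₂)^(γ−1))/(γ−1) → W_b/(P₁V₁) = 1.047.
W_a / W_b = 2.882 / 1.047 = 2.753.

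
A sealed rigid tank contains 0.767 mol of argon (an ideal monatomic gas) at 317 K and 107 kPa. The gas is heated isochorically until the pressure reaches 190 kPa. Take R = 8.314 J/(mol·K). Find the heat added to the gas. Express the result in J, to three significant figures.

Constant volume ⇒ W = 0, so Q = ΔU = nCᵥΔT with Cᵥ = 3R/2 = 12.47 J/(mol·K).
At constant V, T₂/T₁ = P₂/P₁ ⇒ ΔT = T₁(P₂/P₁ − 1) = 317·(190/107 − 1) = 245.9 K.
ΔU = (0.767)(12.47)(245.9) = 2352 J.

Q ≈ 2350 J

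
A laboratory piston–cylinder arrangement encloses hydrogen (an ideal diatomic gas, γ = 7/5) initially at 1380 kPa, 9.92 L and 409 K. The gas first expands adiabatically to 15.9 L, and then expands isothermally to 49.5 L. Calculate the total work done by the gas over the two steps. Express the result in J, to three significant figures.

Step 1 (adiabatic): W = (P₁V₁ − P₂V₂)/(γ−1) = (13690 − 11335)/0.4 = 5886 J.
After step 1: P = 712.9 kPa, V = 15.9 L, T = 338.7 K.
Step 2 (isothermal): W = P₁V₁ ln(V₂/V₁) = (11335) ln(49.5/15.9) = 12873 J.
W_total = 5886 + 12873 = 18759 J.

W_total ≈ 18800 J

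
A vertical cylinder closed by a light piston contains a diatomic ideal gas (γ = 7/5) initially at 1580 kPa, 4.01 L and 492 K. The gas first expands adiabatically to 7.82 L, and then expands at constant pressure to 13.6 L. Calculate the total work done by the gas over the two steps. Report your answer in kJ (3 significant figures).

Step 1 (adiabatic): W = (P₁V₁ − P₂V₂)/(γ−1) = (6336 − 4850)/0.4 = 3714 J.
After step 1: P = 620.3 kPa, V = 7.82 L, T = 376.7 K.
Step 2 (isobaric): W = PΔV = (620.3 kPa)(13.6 − 7.82 L) = 3585 J.
W_total = 3714 + 3585 = 7299 J.

W_total ≈ 7.30 kJ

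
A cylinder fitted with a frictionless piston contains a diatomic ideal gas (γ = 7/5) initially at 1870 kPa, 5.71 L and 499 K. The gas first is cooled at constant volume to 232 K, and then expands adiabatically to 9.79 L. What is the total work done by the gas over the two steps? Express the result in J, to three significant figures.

Step 1 (isochoric): W = 0 (constant volume).
After step 1: P = 869.4 kPa (V unchanged).
Step 2 (adiabatic): W = (P₁V₁ − P₂V₂)/(γ−1) = (4964 − 4001)/0.4 = 2408 J.
W_total = 0 + 2408 = 2408 J.

W_total ≈ 2410 J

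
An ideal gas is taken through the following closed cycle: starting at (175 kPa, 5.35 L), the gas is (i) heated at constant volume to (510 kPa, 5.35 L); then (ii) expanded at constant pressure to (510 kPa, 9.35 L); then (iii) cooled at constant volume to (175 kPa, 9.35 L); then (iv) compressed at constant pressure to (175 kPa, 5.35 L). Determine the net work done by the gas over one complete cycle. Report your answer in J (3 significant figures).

W_net ≈ 1340 J

Constant-volume legs do no work.
W(ii) = (510)(9.35 − 5.35) = 2040 J; W(iv) = (175)(5.35 − 9.35) = -700 J.
W_net = 2040 − 700 = 1340 J (the clockwise enclosed area).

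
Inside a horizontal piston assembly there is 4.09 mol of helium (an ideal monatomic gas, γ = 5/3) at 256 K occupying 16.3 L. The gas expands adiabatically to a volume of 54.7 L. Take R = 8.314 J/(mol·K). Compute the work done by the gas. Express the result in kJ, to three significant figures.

W ≈ 7.23 kJ

Adiabatic: TV^(γ−1) = const with γ = 5/3.
T₂ = T₁ (V₁/V₂)^(γ−1) = 256 × (16.3/54.7)^0.667 = 256 × 0.4461 = 114.2 K.
W_by = nCᵥ(T₁ − T₂) = (4.09)(12.47)(256 − 114.2) = 7232 J.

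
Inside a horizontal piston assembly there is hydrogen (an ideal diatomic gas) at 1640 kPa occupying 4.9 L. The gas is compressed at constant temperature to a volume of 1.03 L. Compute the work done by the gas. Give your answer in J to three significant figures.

W ≈ -12500 J

Isothermal: W = nRT ln(V₂/V₁) = P₁V₁ ln(V₂/V₁).
P₁V₁ = (1640 kPa)(4.9 L) = 8036 J.
W = 8036 × ln(1.03/4.9) = 8036 × -1.56
W_by_gas = -12534 J.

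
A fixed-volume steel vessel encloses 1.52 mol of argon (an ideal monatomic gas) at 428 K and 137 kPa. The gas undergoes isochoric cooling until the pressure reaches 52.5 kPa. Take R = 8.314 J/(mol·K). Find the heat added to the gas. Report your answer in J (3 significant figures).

Constant volume ⇒ W = 0, so Q = ΔU = nCᵥΔT with Cᵥ = 3R/2 = 12.47 J/(mol·K).
At constant V, T₂/T₁ = P₂/P₁ ⇒ ΔT = T₁(P₂/P₁ − 1) = 428·(52.5/137 − 1) = -264 K.
ΔU = (1.52)(12.47)(-264) = -5004 J.

Q ≈ -5000 J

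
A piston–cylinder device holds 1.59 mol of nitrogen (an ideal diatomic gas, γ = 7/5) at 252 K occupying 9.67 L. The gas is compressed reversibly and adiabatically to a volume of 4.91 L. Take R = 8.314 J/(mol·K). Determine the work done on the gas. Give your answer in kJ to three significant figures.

Adiabatic: TV^(γ−1) = const with γ = 7/5.
T₂ = T₁ (V₁/V₂)^(γ−1) = 252 × (9.67/4.91)^0.4 = 252 × 1.311 = 330.5 K.
W_by = nCᵥ(T₁ − T₂) = (1.59)(20.79)(252 − 330.5) = -2593 J.
Work on gas = −W_by = 2593 J.

W ≈ 2.59 kJ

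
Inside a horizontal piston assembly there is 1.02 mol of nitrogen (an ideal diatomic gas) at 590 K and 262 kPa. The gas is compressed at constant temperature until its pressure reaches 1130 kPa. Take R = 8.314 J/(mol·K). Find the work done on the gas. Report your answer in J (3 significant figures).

Isothermal process: W = nRT ln(V₂/V₁) = nRT ln(P₁/P₂).
W = (1.02)(8.314)(590) × ln(262/1130)
  = 5003 × ln(0.2319) = 5003 × -1.462
W_by_gas = -7313 J; work on gas = −W_by = 7313 J.

W ≈ 7310 J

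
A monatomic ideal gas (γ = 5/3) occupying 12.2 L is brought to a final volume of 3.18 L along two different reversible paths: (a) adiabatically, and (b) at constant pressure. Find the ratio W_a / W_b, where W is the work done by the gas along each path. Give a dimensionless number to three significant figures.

Path (a) adiabatic: W = P₁V₁(1 − (V₁/V₂)^(γ−1))/(γ−1) → W_a/(P₁V₁) = -2.176.
Path (b) isobaric: W = P₁(V₂ − V₁) → W_b/(P₁V₁) = -0.7393.
W_a / W_b = -2.176 / -0.7393 = 2.943.

W_a / W_b ≈ 2.94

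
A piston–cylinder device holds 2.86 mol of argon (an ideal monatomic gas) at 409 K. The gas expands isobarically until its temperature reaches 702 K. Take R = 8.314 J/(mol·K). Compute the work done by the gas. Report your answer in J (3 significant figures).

Isobaric: W = P ΔV = nR ΔT.
W = (2.86)(8.314)(702 − 409) = 6967 J.

W ≈ 6970 J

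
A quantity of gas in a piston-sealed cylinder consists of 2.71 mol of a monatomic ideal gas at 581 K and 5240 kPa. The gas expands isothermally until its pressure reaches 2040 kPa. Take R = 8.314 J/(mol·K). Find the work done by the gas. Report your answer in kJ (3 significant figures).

Isothermal process: W = nRT ln(V₂/V₁) = nRT ln(P₁/P₂).
W = (2.71)(8.314)(581) × ln(5240/2040)
  = 13090 × ln(2.569) = 13090 × 0.9434
W_by_gas = 12349 J.

W ≈ 12.3 kJ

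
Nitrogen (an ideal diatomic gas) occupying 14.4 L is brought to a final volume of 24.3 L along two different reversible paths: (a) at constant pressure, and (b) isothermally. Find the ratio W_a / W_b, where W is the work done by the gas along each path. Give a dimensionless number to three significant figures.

W_a / W_b ≈ 1.31

Path (a) isobaric: W = P₁(V₂ − V₁) → W_a/(P₁V₁) = 0.6875.
Path (b) isothermal: W = P₁V₁ ln(V₂/V₁) → W_b/(P₁V₁) = 0.5232.
W_a / W_b = 0.6875 / 0.5232 = 1.314.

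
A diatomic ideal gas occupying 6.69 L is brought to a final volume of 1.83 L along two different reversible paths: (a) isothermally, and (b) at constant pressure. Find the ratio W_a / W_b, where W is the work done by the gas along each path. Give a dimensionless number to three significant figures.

W_a / W_b ≈ 1.78

Path (a) isothermal: W = P₁V₁ ln(V₂/V₁) → W_a/(P₁V₁) = -1.296.
Path (b) isobaric: W = P₁(V₂ − V₁) → W_b/(P₁V₁) = -0.7265.
W_a / W_b = -1.296 / -0.7265 = 1.784.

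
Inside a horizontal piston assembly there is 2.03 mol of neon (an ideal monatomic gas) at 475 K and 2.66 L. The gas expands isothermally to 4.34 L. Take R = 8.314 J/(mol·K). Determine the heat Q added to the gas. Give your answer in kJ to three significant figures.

Isothermal ⇒ ΔU = 0, so Q = W = nRT ln(V₂/V₁).
Q = (2.03)(8.314)(475) ln(4.34/2.66) = 8017 × 0.4895 = 3925 J.

Q ≈ 3.92 kJ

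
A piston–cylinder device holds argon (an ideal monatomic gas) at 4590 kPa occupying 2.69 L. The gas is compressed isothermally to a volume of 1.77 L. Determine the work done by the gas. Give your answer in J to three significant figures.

W ≈ -5170 J

Isothermal: W = nRT ln(V₂/V₁) = P₁V₁ ln(V₂/V₁).
P₁V₁ = (4590 kPa)(2.69 L) = 12347 J.
W = 12347 × ln(1.77/2.69) = 12347 × -0.4186
W_by_gas = -5168 J.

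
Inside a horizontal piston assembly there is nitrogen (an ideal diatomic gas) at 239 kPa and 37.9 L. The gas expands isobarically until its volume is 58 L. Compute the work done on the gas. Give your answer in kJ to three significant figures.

Isobaric: W = P ΔV.
W = (239 kPa)(58 − 37.9 L) = (239)(20.1) = 4804 J.
Work on gas = −W_by = -4804 J.

W ≈ -4.80 kJ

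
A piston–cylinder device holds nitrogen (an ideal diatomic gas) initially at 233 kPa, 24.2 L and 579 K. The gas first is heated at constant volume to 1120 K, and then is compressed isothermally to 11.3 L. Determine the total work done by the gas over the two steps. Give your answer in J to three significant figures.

W_total ≈ -8310 J

Step 1 (isochoric): W = 0 (constant volume).
After step 1: P = 450.7 kPa (V unchanged).
Step 2 (isothermal): W = P₁V₁ ln(V₂/V₁) = (10907) ln(11.3/24.2) = -8306 J.
W_total = 0 − 8306 = -8306 J.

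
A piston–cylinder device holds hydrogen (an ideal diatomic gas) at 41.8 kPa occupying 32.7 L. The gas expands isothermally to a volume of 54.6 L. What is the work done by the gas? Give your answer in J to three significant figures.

W ≈ 701 J

Isothermal: W = nRT ln(V₂/V₁) = P₁V₁ ln(V₂/V₁).
P₁V₁ = (41.8 kPa)(32.7 L) = 1367 J.
W = 1367 × ln(54.6/32.7) = 1367 × 0.5127
W_by_gas = 700.7 J.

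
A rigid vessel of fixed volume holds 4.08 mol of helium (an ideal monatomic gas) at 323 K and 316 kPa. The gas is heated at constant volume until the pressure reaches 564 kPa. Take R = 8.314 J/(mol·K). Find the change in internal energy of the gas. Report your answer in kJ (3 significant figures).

ΔU ≈ 12.9 kJ

Constant volume ⇒ W = 0, so Q = ΔU = nCᵥΔT with Cᵥ = 3R/2 = 12.47 J/(mol·K).
At constant V, T₂/T₁ = P₂/P₁ ⇒ ΔT = T₁(P₂/P₁ − 1) = 323·(564/316 − 1) = 253.5 K.
ΔU = (4.08)(12.47)(253.5) = 12898 J.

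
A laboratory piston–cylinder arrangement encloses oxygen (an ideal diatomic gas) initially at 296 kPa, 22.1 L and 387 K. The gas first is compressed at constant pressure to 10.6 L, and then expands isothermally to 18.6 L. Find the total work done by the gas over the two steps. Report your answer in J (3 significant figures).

W_total ≈ -1640 J

Step 1 (isobaric): W = PΔV = (296 kPa)(10.6 − 22.1 L) = -3404 J.
After step 1: P = 296 kPa, V = 10.6 L, T = 185.6 K.
Step 2 (isothermal): W = P₁V₁ ln(V₂/V₁) = (3138) ln(18.6/10.6) = 1764 J.
W_total = -3404 + 1764 = -1640 J.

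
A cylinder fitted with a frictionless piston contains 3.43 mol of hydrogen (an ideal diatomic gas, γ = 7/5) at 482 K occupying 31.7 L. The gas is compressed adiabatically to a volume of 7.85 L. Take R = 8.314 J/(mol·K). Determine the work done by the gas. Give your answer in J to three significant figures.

W ≈ -25700 J

Adiabatic: TV^(γ−1) = const with γ = 7/5.
T₂ = T₁ (V₁/V₂)^(γ−1) = 482 × (31.7/7.85)^0.4 = 482 × 1.748 = 842.4 K.
W_by = nCᵥ(T₁ − T₂) = (3.43)(20.79)(482 − 842.4) = -25694 J.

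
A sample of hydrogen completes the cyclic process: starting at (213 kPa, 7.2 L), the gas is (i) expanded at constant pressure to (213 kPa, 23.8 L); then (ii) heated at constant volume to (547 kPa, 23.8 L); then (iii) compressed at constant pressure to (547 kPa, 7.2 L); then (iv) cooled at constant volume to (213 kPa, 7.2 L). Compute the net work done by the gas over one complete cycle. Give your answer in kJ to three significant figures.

W_net ≈ -5.54 kJ

Constant-volume legs do no work.
W(i) = (213)(23.8 − 7.2) = 3536 J; W(iii) = (547)(7.2 − 23.8) = -9080 J.
W_net = 3536 − 9080 = -5544 J (the counter-clockwise enclosed area).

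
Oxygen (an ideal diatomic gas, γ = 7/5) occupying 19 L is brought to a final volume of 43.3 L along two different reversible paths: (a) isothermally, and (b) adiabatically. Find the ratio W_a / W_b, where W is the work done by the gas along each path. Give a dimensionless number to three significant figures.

W_a / W_b ≈ 1.17

Path (a) isothermal: W = P₁V₁ ln(V₂/V₁) → W_a/(P₁V₁) = 0.8237.
Path (b) adiabatic: W = P₁V₁(1 − (V₁/V₂)^(γ−1))/(γ−1) → W_b/(P₁V₁) = 0.7018.
W_a / W_b = 0.8237 / 0.7018 = 1.174.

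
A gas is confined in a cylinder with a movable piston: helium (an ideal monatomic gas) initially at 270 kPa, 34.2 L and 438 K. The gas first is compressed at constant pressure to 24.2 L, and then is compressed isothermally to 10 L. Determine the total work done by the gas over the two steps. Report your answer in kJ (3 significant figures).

Step 1 (isobaric): W = PΔV = (270 kPa)(24.2 − 34.2 L) = -2700 J.
After step 1: P = 270 kPa, V = 24.2 L, T = 309.9 K.
Step 2 (isothermal): W = P₁V₁ ln(V₂/V₁) = (6534) ln(10/24.2) = -5775 J.
W_total = -2700 − 5775 = -8475 J.

W_total ≈ -8.47 kJ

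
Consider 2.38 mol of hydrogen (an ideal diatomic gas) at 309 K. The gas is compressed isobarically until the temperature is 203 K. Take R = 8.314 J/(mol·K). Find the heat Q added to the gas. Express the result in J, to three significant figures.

Q ≈ -7340 J

Isobaric: W = nRΔT = (2.38)(8.314)(-106) = -2097 J.
ΔU = nCᵥΔT with Cᵥ = 5R/2: ΔU = (2.38)(20.79)(-106) = -5244 J.
Q = ΔU + W = -5244 − 2097 = -7341 J.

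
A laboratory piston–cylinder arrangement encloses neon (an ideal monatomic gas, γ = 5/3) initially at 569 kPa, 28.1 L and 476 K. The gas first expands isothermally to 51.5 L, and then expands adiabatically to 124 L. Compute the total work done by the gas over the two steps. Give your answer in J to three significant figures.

W_total ≈ 20300 J

Step 1 (isothermal): W = P₁V₁ ln(V₂/V₁) = (15989) ln(51.5/28.1) = 9686 J.
After step 1: P = 310.5 kPa, V = 51.5 L, T = 476 K.
Step 2 (adiabatic): W = (P₁V₁ − P₂V₂)/(γ−1) = (15989 − 8900)/0.667 = 10633 J.
W_total = 9686 + 10633 = 20319 J.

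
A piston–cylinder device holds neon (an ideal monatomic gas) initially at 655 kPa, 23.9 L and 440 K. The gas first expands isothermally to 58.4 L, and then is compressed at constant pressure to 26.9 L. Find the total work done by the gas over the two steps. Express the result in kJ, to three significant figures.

W_total ≈ 5.54 kJ

Step 1 (isothermal): W = P₁V₁ ln(V₂/V₁) = (15654) ln(58.4/23.9) = 13986 J.
After step 1: P = 268.1 kPa, V = 58.4 L, T = 440 K.
Step 2 (isobaric): W = PΔV = (268.1 kPa)(26.9 − 58.4 L) = -8444 J.
W_total = 13986 − 8444 = 5543 J.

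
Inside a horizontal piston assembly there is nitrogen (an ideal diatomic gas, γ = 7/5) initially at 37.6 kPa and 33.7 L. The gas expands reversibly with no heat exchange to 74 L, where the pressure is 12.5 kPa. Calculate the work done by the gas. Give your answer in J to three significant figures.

W ≈ 855 J

Adiabatic: W = (P₁V₁ − P₂V₂)/(γ − 1) with γ = 7/5.
P₁V₁ = 1267 J, P₂V₂ = 925 J.
W = (1267 − 925) / 0.4 = 855.3 J.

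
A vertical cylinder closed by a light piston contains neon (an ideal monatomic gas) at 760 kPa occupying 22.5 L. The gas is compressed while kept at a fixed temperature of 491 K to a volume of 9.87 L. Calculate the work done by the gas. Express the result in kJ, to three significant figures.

Isothermal: W = nRT ln(V₂/V₁) = P₁V₁ ln(V₂/V₁).
P₁V₁ = (760 kPa)(22.5 L) = 17100 J.
W = 17100 × ln(9.87/22.5) = 17100 × -0.824
W_by_gas = -14091 J.

W ≈ -14.1 kJ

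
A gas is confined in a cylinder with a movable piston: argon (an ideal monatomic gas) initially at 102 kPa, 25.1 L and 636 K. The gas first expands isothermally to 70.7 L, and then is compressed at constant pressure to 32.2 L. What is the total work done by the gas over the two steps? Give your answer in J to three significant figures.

W_total ≈ 1260 J

Step 1 (isothermal): W = P₁V₁ ln(V₂/V₁) = (2560) ln(70.7/25.1) = 2651 J.
After step 1: P = 36.21 kPa, V = 70.7 L, T = 636 K.
Step 2 (isobaric): W = PΔV = (36.21 kPa)(32.2 − 70.7 L) = -1394 J.
W_total = 2651 − 1394 = 1257 J.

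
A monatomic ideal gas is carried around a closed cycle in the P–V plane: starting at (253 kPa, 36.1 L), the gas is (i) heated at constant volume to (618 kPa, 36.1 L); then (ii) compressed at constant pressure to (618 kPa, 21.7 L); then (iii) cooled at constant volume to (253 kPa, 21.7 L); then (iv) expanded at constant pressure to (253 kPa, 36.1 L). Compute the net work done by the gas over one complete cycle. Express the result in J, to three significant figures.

W_net ≈ -5260 J

Constant-volume legs do no work.
W(ii) = (618)(21.7 − 36.1) = -8899 J; W(iv) = (253)(36.1 − 21.7) = 3643 J.
W_net = -8899 + 3643 = -5256 J (the counter-clockwise enclosed area).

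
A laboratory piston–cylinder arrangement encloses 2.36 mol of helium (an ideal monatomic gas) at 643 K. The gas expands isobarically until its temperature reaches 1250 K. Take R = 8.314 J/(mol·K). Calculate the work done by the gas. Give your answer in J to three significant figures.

Isobaric: W = P ΔV = nR ΔT.
W = (2.36)(8.314)(1250 − 643) = 11910 J.

W ≈ 11900 J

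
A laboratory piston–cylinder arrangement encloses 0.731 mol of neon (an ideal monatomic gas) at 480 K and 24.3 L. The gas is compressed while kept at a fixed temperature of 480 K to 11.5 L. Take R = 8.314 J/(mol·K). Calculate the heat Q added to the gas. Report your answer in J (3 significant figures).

Isothermal ⇒ ΔU = 0, so Q = W = nRT ln(V₂/V₁).
Q = (0.731)(8.314)(480) ln(11.5/24.3) = 2917 × -0.7481 = -2182 J.

Q ≈ -2180 J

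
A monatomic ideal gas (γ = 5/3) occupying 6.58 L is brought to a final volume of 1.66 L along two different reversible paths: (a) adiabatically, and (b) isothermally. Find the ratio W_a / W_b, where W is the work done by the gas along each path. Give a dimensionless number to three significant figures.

W_a / W_b ≈ 1.64

Path (a) adiabatic: W = P₁V₁(1 − (V₁/V₂)^(γ−1))/(γ−1) → W_a/(P₁V₁) = -2.257.
Path (b) isothermal: W = P₁V₁ ln(V₂/V₁) → W_b/(P₁V₁) = -1.377.
W_a / W_b = -2.257 / -1.377 = 1.639.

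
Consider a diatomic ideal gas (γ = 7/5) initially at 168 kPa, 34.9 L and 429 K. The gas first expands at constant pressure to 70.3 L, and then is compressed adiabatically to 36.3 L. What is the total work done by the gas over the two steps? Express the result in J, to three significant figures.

Step 1 (isobaric): W = PΔV = (168 kPa)(70.3 − 34.9 L) = 5947 J.
After step 1: P = 168 kPa, V = 70.3 L, T = 864.1 K.
Step 2 (adiabatic): W = (P₁V₁ − P₂V₂)/(γ−1) = (11810 − 15385)/0.4 = -8935 J.
W_total = 5947 − 8935 = -2988 J.

W_total ≈ -2990 J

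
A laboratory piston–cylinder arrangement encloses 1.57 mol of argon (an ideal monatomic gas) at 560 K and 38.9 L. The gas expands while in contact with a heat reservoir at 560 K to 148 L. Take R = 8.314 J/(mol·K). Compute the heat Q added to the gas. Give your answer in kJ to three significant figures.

Isothermal ⇒ ΔU = 0, so Q = W = nRT ln(V₂/V₁).
Q = (1.57)(8.314)(560) ln(148/38.9) = 7310 × 1.336 = 9767 J.

Q ≈ 9.77 kJ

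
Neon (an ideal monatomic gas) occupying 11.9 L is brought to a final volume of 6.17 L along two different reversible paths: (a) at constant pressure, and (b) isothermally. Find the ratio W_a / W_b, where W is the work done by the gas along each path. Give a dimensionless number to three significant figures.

W_a / W_b ≈ 0.733

Path (a) isobaric: W = P₁(V₂ − V₁) → W_a/(P₁V₁) = -0.4815.
Path (b) isothermal: W = P₁V₁ ln(V₂/V₁) → W_b/(P₁V₁) = -0.6568.
W_a / W_b = -0.4815 / -0.6568 = 0.7331.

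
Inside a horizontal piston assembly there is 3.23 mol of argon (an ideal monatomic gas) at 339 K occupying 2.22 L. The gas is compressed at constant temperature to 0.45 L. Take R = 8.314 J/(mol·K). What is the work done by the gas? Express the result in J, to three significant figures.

Isothermal: W = nRT ln(V₂/V₁).
W = (3.23)(8.314)(339) × ln(0.45/2.22)
  = 9104 × -1.596
W_by_gas = -14529 J.

W ≈ -14500 J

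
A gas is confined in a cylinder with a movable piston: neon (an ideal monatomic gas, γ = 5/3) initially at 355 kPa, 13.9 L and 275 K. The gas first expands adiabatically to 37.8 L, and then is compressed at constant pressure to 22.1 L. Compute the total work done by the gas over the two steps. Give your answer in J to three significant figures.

Step 1 (adiabatic): W = (P₁V₁ − P₂V₂)/(γ−1) = (4934 − 2533)/0.667 = 3603 J.
After step 1: P = 67 kPa, V = 37.8 L, T = 141.2 K.
Step 2 (isobaric): W = PΔV = (67 kPa)(22.1 − 37.8 L) = -1052 J.
W_total = 3603 − 1052 = 2551 J.

W_total ≈ 2550 J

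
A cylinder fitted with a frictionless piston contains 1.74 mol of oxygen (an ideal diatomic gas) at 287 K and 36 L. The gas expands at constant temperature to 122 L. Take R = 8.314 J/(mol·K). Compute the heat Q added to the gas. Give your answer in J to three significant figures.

Isothermal ⇒ ΔU = 0, so Q = W = nRT ln(V₂/V₁).
Q = (1.74)(8.314)(287) ln(122/36) = 4152 × 1.221 = 5067 J.

Q ≈ 5070 J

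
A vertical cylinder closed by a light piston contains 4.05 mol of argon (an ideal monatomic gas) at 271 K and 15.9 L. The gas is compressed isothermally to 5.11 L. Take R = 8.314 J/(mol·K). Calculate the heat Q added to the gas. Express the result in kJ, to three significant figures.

Q ≈ -10.4 kJ

Isothermal ⇒ ΔU = 0, so Q = W = nRT ln(V₂/V₁).
Q = (4.05)(8.314)(271) ln(5.11/15.9) = 9125 × -1.135 = -10358 J.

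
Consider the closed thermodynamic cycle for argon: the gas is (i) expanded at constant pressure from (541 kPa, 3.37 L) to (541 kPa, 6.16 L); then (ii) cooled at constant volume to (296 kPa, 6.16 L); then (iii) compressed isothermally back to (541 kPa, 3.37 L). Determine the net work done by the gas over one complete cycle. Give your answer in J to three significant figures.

W_net ≈ 410 J

Leg (i): W = PΔV = (541)(6.16 − 3.37) = 1509 J.
Leg (ii): W = 0.
Leg (iii): W = PᵢVᵢ ln(V_f/Vᵢ) = (1823) ln(3.37/6.16) = -1100 J.
W_net = 1509 − 1100 = 409.6 J.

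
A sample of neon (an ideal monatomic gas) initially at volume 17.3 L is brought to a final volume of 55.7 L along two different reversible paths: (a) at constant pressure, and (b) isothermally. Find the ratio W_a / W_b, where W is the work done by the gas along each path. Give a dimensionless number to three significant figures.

Path (a) isobaric: W = P₁(V₂ − V₁) → W_a/(P₁V₁) = 2.22.
Path (b) isothermal: W = P₁V₁ ln(V₂/V₁) → W_b/(P₁V₁) = 1.169.
W_a / W_b = 2.22 / 1.169 = 1.898.

W_a / W_b ≈ 1.90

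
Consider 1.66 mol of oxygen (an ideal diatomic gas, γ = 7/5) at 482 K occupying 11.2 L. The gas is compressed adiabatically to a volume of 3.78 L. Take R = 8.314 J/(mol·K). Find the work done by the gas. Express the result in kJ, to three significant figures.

W ≈ -9.05 kJ

Adiabatic: TV^(γ−1) = const with γ = 7/5.
T₂ = T₁ (V₁/V₂)^(γ−1) = 482 × (11.2/3.78)^0.4 = 482 × 1.544 = 744.3 K.
W_by = nCᵥ(T₁ − T₂) = (1.66)(20.79)(482 − 744.3) = -9050 J.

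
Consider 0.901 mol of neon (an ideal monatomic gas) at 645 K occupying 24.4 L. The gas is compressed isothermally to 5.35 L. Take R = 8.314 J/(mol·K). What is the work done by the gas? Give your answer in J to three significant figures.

Isothermal: W = nRT ln(V₂/V₁).
W = (0.901)(8.314)(645) × ln(5.35/24.4)
  = 4832 × -1.517
W_by_gas = -7332 J.

W ≈ -7330 J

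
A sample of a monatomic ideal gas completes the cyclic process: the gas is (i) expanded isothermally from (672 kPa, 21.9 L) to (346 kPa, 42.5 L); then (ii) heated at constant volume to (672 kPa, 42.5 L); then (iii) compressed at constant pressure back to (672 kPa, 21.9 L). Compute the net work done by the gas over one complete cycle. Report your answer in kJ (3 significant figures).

Leg (i): W = PᵢVᵢ ln(V_f/Vᵢ) = (14717) ln(42.5/21.9) = 9757 J.
Leg (ii): W = 0.
Leg (iii): W = PΔV = (672)(21.9 − 42.5) = -13843 J.
W_net = 9757 − 13843 = -4086 J.

W_net ≈ -4.09 kJ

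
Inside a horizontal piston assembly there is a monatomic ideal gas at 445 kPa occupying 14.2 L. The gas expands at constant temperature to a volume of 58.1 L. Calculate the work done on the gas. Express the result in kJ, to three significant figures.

W ≈ -8.90 kJ

Isothermal: W = nRT ln(V₂/V₁) = P₁V₁ ln(V₂/V₁).
P₁V₁ = (445 kPa)(14.2 L) = 6319 J.
W = 6319 × ln(58.1/14.2) = 6319 × 1.409
W_by_gas = 8903 J; work on gas = −W_by = -8903 J.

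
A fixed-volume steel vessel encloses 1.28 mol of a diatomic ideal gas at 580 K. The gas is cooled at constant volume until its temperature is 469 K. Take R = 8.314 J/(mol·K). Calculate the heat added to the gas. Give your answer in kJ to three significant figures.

Q ≈ -2.95 kJ

Constant volume ⇒ W = 0, so Q = ΔU = nCᵥΔT with Cᵥ = 5R/2 = 20.79 J/(mol·K).
ΔU = (1.28)(20.79)(469 − 580) = -2953 J.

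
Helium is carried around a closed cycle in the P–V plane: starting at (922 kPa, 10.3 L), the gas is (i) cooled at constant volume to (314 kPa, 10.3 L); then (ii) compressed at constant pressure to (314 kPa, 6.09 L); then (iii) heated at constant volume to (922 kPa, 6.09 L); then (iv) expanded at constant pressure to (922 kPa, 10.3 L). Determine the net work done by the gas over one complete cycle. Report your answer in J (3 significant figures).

Constant-volume legs do no work.
W(ii) = (314)(6.09 − 10.3) = -1322 J; W(iv) = (922)(10.3 − 6.09) = 3882 J.
W_net = -1322 + 3882 = 2560 J (the clockwise enclosed area).

W_net ≈ 2560 J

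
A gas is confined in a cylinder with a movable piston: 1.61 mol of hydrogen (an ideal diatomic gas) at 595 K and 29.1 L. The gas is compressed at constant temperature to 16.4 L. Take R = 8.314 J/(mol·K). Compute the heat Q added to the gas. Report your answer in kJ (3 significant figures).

Isothermal ⇒ ΔU = 0, so Q = W = nRT ln(V₂/V₁).
Q = (1.61)(8.314)(595) ln(16.4/29.1) = 7964 × -0.5735 = -4567 J.

Q ≈ -4.57 kJ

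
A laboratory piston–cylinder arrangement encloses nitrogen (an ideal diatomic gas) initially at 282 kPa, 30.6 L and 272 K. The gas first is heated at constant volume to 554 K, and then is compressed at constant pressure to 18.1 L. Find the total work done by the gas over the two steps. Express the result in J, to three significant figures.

W_total ≈ -7180 J

Step 1 (isochoric): W = 0 (constant volume).
After step 1: P = 574.4 kPa (V unchanged).
Step 2 (isobaric): W = PΔV = (574.4 kPa)(18.1 − 30.6 L) = -7180 J.
W_total = 0 − 7180 = -7180 J.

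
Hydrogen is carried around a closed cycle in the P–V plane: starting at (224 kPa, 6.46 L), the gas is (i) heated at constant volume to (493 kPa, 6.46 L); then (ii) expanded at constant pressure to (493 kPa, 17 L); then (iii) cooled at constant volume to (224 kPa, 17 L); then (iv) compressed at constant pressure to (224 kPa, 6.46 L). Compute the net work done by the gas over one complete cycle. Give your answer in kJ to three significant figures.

W_net ≈ 2.84 kJ

Constant-volume legs do no work.
W(ii) = (493)(17 − 6.46) = 5196 J; W(iv) = (224)(6.46 − 17) = -2361 J.
W_net = 5196 − 2361 = 2835 J (the clockwise enclosed area).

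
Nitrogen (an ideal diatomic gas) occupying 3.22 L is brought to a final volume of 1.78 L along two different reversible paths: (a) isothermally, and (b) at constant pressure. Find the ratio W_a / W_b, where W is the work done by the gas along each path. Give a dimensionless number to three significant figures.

W_a / W_b ≈ 1.33

Path (a) isothermal: W = P₁V₁ ln(V₂/V₁) → W_a/(P₁V₁) = -0.5928.
Path (b) isobaric: W = P₁(V₂ − V₁) → W_b/(P₁V₁) = -0.4472.
W_a / W_b = -0.5928 / -0.4472 = 1.325.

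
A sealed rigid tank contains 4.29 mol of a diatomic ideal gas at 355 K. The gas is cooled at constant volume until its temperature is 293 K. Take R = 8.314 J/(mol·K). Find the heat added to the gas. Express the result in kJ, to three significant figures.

Constant volume ⇒ W = 0, so Q = ΔU = nCᵥΔT with Cᵥ = 5R/2 = 20.79 J/(mol·K).
ΔU = (4.29)(20.79)(293 − 355) = -5528 J.

Q ≈ -5.53 kJ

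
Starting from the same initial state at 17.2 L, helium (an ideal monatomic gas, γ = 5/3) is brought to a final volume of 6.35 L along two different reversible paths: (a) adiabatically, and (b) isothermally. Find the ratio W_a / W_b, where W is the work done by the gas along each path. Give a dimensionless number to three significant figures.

W_a / W_b ≈ 1.42

Path (a) adiabatic: W = P₁V₁(1 − (V₁/V₂)^(γ−1))/(γ−1) → W_a/(P₁V₁) = -1.415.
Path (b) isothermal: W = P₁V₁ ln(V₂/V₁) → W_b/(P₁V₁) = -0.9965.
W_a / W_b = -1.415 / -0.9965 = 1.42.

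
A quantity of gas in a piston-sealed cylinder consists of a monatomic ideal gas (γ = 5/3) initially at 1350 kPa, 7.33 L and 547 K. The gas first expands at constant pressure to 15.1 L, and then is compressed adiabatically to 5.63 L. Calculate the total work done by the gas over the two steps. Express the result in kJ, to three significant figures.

W_total ≈ -18.0 kJ

Step 1 (isobaric): W = PΔV = (1350 kPa)(15.1 − 7.33 L) = 10490 J.
After step 1: P = 1350 kPa, V = 15.1 L, T = 1127 K.
Step 2 (adiabatic): W = (P₁V₁ − P₂V₂)/(γ−1) = (20385 − 39351)/0.667 = -28449 J.
W_total = 10490 − 28449 = -17960 J.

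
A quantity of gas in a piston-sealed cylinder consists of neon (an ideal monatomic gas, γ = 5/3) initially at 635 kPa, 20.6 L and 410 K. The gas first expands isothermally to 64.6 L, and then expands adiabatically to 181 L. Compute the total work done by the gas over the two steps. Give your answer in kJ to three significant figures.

Step 1 (isothermal): W = P₁V₁ ln(V₂/V₁) = (13081) ln(64.6/20.6) = 14951 J.
After step 1: P = 202.5 kPa, V = 64.6 L, T = 410 K.
Step 2 (adiabatic): W = (P₁V₁ − P₂V₂)/(γ−1) = (13081 − 6582)/0.667 = 9749 J.
W_total = 14951 + 9749 = 24699 J.

W_total ≈ 24.7 kJ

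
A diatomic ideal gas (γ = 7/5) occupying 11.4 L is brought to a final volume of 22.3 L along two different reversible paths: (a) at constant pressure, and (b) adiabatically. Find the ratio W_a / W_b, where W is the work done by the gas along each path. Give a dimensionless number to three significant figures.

W_a / W_b ≈ 1.62

Path (a) isobaric: W = P₁(V₂ − V₁) → W_a/(P₁V₁) = 0.9561.
Path (b) adiabatic: W = P₁V₁(1 − (V₁/V₂)^(γ−1))/(γ−1) → W_b/(P₁V₁) = 0.5885.
W_a / W_b = 0.9561 / 0.5885 = 1.625.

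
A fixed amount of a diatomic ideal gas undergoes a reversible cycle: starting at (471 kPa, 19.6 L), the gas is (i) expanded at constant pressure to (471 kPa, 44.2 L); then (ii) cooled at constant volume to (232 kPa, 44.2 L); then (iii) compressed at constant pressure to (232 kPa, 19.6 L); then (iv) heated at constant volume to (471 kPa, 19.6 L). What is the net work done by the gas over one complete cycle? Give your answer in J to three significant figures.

Constant-volume legs do no work.
W(i) = (471)(44.2 − 19.6) = 11587 J; W(iii) = (232)(19.6 − 44.2) = -5707 J.
W_net = 11587 − 5707 = 5879 J (the clockwise enclosed area).

W_net ≈ 5880 J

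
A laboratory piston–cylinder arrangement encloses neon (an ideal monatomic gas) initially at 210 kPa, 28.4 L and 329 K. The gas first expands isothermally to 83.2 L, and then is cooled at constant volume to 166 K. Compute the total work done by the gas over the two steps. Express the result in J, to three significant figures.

Step 1 (isothermal): W = P₁V₁ ln(V₂/V₁) = (5964) ln(83.2/28.4) = 6410 J.
Step 2 (isochoric): W = 0 (constant volume).
W_total = 6410 + 0 = 6410 J.

W_total ≈ 6410 J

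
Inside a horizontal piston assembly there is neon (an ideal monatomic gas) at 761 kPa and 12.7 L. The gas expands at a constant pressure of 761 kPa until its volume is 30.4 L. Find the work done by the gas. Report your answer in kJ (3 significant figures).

Isobaric: W = P ΔV.
W = (761 kPa)(30.4 − 12.7 L) = (761)(17.7) = 13470 J.

W ≈ 13.5 kJ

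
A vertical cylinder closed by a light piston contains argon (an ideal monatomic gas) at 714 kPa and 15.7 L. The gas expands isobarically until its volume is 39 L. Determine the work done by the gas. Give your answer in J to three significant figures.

W ≈ 16600 J

Isobaric: W = P ΔV.
W = (714 kPa)(39 − 15.7 L) = (714)(23.3) = 16636 J.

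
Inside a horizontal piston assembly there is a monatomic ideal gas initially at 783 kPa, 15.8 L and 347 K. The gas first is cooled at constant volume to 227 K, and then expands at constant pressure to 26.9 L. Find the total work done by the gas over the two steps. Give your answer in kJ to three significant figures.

W_total ≈ 5.69 kJ

Step 1 (isochoric): W = 0 (constant volume).
After step 1: P = 512.2 kPa (V unchanged).
Step 2 (isobaric): W = PΔV = (512.2 kPa)(26.9 − 15.8 L) = 5686 J.
W_total = 0 + 5686 = 5686 J.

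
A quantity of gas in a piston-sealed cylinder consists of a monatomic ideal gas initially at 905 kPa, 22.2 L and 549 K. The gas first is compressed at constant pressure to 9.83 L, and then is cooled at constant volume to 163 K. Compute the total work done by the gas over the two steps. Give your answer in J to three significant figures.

Step 1 (isobaric): W = PΔV = (905 kPa)(9.83 − 22.2 L) = -11195 J.
Step 2 (isochoric): W = 0 (constant volume).
W_total = -11195 + 0 = -11195 J.

W_total ≈ -11200 J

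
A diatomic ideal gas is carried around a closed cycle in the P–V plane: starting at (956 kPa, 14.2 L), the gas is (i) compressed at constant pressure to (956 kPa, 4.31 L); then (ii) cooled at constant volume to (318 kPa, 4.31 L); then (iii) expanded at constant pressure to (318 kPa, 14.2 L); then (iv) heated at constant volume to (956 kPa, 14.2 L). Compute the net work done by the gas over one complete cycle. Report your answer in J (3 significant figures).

W_net ≈ -6310 J

Constant-volume legs do no work.
W(i) = (956)(4.31 − 14.2) = -9455 J; W(iii) = (318)(14.2 − 4.31) = 3145 J.
W_net = -9455 + 3145 = -6310 J (the counter-clockwise enclosed area).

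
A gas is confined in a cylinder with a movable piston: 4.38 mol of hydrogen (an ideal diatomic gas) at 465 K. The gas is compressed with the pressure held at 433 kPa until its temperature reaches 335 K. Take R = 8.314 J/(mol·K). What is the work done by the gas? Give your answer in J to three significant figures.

W ≈ -4730 J

Isobaric: W = P ΔV = nR ΔT.
W = (4.38)(8.314)(335 − 465) = -4734 J.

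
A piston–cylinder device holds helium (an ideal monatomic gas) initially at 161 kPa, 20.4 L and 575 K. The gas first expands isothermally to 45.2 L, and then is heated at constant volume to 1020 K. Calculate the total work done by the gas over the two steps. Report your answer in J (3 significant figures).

Step 1 (isothermal): W = P₁V₁ ln(V₂/V₁) = (3284) ln(45.2/20.4) = 2613 J.
Step 2 (isochoric): W = 0 (constant volume).
W_total = 2613 + 0 = 2613 J.

W_total ≈ 2610 J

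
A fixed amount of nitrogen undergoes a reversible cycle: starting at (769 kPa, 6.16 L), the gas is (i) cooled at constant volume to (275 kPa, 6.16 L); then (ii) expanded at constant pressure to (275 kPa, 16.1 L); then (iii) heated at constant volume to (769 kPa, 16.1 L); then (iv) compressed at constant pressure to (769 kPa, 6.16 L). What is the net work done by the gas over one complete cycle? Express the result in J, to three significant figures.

Constant-volume legs do no work.
W(ii) = (275)(16.1 − 6.16) = 2734 J; W(iv) = (769)(6.16 − 16.1) = -7644 J.
W_net = 2734 − 7644 = -4910 J (the counter-clockwise enclosed area).

W_net ≈ -4910 J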